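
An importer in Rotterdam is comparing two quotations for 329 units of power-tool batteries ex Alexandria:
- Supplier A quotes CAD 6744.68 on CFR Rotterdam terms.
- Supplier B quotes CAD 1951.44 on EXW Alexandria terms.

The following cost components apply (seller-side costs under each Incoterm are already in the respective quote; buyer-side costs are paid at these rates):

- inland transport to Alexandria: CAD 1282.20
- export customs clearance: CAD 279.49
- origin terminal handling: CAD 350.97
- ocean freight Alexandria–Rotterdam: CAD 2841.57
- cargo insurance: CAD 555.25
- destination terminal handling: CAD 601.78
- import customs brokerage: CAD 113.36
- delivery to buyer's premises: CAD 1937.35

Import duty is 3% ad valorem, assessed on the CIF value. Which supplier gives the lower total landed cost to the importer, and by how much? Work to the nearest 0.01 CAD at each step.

Supplier A (CFR):
CIF value = CFR price + insurance = 6744.68 + 555.25 = 7299.93
Import duty = 7299.93 × 3% = 219.00
Buyer bears (A): 555.25 + 601.78 + 113.36 + 1937.35 = 3207.74
Landed cost (A) = invoice 6744.68 + 3207.74 + duty 219.00 = 10171.42
Supplier B (EXW):
CIF value = EXW price + inland to port + export clearance + origin terminal + freight + insurance = 1951.44 + 1282.20 + 279.49 + 350.97 + 2841.57 + 555.25 = 7260.92
Import duty = 7260.92 × 3% = 217.83
Buyer bears (B): 1282.20 + 279.49 + 350.97 + 2841.57 + 555.25 + 601.78 + 113.36 + 1937.35 = 7961.97
Landed cost (B) = invoice 1951.44 + 7961.97 + duty 217.83 = 10131.24
Difference = |10171.42 − 10131.24| = 40.18

Supplier B is cheaper by CAD 40.18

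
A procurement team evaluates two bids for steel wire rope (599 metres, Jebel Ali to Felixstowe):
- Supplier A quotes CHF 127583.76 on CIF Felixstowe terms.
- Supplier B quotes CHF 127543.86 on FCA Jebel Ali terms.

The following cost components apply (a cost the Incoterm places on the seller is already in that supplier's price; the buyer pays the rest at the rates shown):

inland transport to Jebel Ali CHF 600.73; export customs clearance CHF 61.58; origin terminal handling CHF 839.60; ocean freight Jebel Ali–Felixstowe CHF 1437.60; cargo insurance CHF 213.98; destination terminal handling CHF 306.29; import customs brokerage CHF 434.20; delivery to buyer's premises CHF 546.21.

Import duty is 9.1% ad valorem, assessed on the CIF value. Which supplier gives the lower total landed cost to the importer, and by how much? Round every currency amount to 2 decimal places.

Supplier A is cheaper by CHF 2674.35

Supplier A (CIF):
The CIF price already equals the CIF value: 127583.76
Import duty = 127583.76 × 9.1% = 11610.12
Buyer bears (A): 306.29 + 434.20 + 546.21 = 1286.70
Landed cost (A) = invoice 127583.76 + 1286.70 + duty 11610.12 = 140480.58
Supplier B (FCA):
CIF value = FCA price + origin terminal + freight + insurance = 127543.86 + 839.60 + 1437.60 + 213.98 = 130035.04
Import duty = 130035.04 × 9.1% = 11833.19
Buyer bears (B): 839.60 + 1437.60 + 213.98 + 306.29 + 434.20 + 546.21 = 3777.88
Landed cost (B) = invoice 127543.86 + 3777.88 + duty 11833.19 = 143154.93
Difference = |140480.58 − 143154.93| = 2674.35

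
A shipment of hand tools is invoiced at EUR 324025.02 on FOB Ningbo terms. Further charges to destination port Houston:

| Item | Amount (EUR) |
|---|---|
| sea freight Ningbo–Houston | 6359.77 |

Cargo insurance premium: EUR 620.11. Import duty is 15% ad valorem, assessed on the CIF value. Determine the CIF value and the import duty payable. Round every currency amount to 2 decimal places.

CIF = FOB price + freight + insurance
CIF = 324025.02 + 6359.77 + 620.11 = 331004.90
Import duty = 331004.90 × 15% = 49650.74

CIF value: EUR 331004.90; import duty: EUR 49650.74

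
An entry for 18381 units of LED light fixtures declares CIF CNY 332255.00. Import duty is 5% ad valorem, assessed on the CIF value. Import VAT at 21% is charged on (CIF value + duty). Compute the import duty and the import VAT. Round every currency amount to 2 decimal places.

Import duty = 332255.00 × 5% = 16612.75
VAT base = CIF + duty = 332255.00 + 16612.75 = 348867.75
Import VAT = 348867.75 × 21% = 73262.23

Import duty: CNY 16612.75; import VAT: CNY 73262.23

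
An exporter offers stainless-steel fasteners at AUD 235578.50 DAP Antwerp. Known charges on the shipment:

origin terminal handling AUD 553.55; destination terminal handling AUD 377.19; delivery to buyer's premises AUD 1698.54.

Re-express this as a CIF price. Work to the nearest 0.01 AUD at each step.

Not relevant to the conversion: origin terminal — on the seller under both DAP and CIF; already in the DAP price and stays in the CIF price.
From DAP to CIF, the seller no longer bears: destination terminal, delivery.
CIF price = 235578.50 − 377.19 − 1698.54 = 233502.77

CIF price: AUD 233502.77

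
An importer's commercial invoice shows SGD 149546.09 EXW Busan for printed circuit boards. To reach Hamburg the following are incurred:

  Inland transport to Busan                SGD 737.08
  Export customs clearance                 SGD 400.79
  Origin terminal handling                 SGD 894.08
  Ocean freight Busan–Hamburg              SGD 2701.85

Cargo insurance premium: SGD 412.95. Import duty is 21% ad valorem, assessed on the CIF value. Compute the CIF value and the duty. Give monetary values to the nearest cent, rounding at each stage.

CIF value: SGD 154692.84; import duty: SGD 32485.50

CIF = EXW price + pre-shipment costs + freight + insurance
CIF = 149546.09 + 737.08 + 400.79 + 894.08 + 2701.85 + 412.95 = 154692.84
Import duty = 154692.84 × 21% = 32485.50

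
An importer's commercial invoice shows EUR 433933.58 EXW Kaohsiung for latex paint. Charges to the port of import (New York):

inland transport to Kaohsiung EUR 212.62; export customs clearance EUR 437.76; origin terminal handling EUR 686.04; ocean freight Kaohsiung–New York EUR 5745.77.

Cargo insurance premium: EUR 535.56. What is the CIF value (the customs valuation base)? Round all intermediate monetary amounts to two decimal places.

CIF = EXW price + pre-shipment costs + freight + insurance
CIF = 433933.58 + 212.62 + 437.76 + 686.04 + 5745.77 + 535.56 = 441551.33

CIF value: EUR 441551.33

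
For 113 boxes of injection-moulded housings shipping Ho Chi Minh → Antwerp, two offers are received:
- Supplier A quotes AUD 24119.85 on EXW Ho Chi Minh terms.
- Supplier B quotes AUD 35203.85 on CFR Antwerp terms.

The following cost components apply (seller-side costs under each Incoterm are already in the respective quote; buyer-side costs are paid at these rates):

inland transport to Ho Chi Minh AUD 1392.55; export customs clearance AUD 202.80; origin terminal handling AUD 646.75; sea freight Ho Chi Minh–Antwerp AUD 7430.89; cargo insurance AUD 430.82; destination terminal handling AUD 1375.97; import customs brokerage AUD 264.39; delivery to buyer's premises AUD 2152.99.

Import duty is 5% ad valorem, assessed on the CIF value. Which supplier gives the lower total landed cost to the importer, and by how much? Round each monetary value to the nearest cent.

Supplier A is cheaper by AUD 1481.56

Supplier A (EXW):
CIF value = EXW price + inland to port + export clearance + origin terminal + freight + insurance = 24119.85 + 1392.55 + 202.80 + 646.75 + 7430.89 + 430.82 = 34223.66
Import duty = 34223.66 × 5% = 1711.18
Buyer bears (A): 1392.55 + 202.80 + 646.75 + 7430.89 + 430.82 + 1375.97 + 264.39 + 2152.99 = 13897.16
Landed cost (A) = invoice 24119.85 + 13897.16 + duty 1711.18 = 39728.19
Supplier B (CFR):
CIF value = CFR price + insurance = 35203.85 + 430.82 = 35634.67
Import duty = 35634.67 × 5% = 1781.73
Buyer bears (B): 430.82 + 1375.97 + 264.39 + 2152.99 = 4224.17
Landed cost (B) = invoice 35203.85 + 4224.17 + duty 1781.73 = 41209.75
Difference = |39728.19 − 41209.75| = 1481.56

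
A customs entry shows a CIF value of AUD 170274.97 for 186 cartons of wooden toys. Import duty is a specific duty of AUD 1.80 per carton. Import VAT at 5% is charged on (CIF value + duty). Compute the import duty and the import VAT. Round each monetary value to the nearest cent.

Import duty: AUD 334.80; import VAT: AUD 8530.49

Import duty = 186 × 1.80 = 334.80
VAT base = CIF + duty = 170274.97 + 334.80 = 170609.77
Import VAT = 170609.77 × 5% = 8530.49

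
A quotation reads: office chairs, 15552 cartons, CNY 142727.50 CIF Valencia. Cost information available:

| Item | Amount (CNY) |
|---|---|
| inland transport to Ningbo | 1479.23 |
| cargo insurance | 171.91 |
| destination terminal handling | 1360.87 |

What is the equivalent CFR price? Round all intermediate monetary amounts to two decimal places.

CFR price: CNY 142555.59

Not relevant to the conversion: inland to port — on the seller under both CIF and CFR; already in the CIF price and stays in the CFR price. destination terminal — on the buyer under both terms; not part of either seller's price.
From CIF to CFR, the seller no longer bears: insurance.
CFR price = 142727.50 − 171.91 = 142555.59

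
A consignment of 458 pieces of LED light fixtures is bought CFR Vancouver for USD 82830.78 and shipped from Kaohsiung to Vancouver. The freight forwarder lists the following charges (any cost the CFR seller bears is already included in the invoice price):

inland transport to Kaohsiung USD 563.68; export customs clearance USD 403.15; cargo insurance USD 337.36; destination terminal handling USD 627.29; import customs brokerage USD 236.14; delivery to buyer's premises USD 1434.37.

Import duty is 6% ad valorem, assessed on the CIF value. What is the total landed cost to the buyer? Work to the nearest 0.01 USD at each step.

Total landed cost: USD 90456.03

CFR: the seller pays costs through ocean freight to the destination port, but not insurance.
Already in the invoice (seller's account under CFR): inland to port, export clearance — exclude.
CIF value = CFR price + insurance = 82830.78 + 337.36 = 83168.14
Import duty = 83168.14 × 6% = 4990.09
Buyer bears: insurance 337.36 + destination terminal 627.29 + brokerage 236.14 + delivery 1434.37 + duty 4990.09 = 7625.25
Landed cost = invoice 82830.78 + 7625.25 = 90456.03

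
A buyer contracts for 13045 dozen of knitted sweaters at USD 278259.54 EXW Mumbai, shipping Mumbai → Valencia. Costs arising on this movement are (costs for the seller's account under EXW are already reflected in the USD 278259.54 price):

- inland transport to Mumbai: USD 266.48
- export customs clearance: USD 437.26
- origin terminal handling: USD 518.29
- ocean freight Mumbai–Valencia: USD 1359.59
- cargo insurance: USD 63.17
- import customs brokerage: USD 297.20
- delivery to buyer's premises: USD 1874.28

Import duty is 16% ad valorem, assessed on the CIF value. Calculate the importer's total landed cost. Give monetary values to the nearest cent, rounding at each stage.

EXW: the seller makes goods available at their premises; the buyer bears all onward costs.
CIF value = EXW price + inland to port + export clearance + origin terminal + freight + insurance = 278259.54 + 266.48 + 437.26 + 518.29 + 1359.59 + 63.17 = 280904.33
Import duty = 280904.33 × 16% = 44944.69
Buyer bears: inland to port 266.48 + export clearance 437.26 + origin terminal 518.29 + freight 1359.59 + insurance 63.17 + brokerage 297.20 + delivery 1874.28 + duty 44944.69 = 49760.96
Landed cost = invoice 278259.54 + 49760.96 = 328020.50

Total landed cost: USD 328020.50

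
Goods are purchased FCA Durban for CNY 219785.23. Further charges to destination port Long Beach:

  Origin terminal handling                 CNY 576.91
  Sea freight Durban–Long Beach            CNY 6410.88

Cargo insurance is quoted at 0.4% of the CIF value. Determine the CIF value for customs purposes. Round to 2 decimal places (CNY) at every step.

Let C be the CIF value. C = FCA price + pre-shipment costs + freight + 0.4% × C
C − 0.4% × C = 219785.23 + 576.91 + 6410.88
0.996 × C = 226773.02
C = 226773.02 / 0.996 = 227683.76
Insurance premium = 0.4% × 227683.76 = 910.74

CIF value: CNY 227683.76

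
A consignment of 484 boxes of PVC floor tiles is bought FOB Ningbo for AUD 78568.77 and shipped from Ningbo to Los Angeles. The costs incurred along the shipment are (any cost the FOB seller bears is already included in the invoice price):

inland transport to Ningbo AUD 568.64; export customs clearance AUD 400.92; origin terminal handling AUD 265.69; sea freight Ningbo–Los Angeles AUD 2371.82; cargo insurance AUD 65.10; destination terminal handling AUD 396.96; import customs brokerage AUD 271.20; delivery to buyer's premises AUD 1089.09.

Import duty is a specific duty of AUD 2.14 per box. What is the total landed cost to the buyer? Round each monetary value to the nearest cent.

Total landed cost: AUD 83798.70

FOB: the seller bears costs until goods are on board at the origin port; the buyer bears freight, insurance and all costs thereafter.
Already in the invoice (seller's account under FOB): inland to port, export clearance, origin terminal — exclude.
CIF value = FOB price + freight + insurance = 78568.77 + 2371.82 + 65.10 = 81005.69
Import duty = 484 × 2.14 = 1035.76
Buyer bears: freight 2371.82 + insurance 65.10 + destination terminal 396.96 + brokerage 271.20 + delivery 1089.09 + duty 1035.76 = 5229.93
Landed cost = invoice 78568.77 + 5229.93 = 83798.70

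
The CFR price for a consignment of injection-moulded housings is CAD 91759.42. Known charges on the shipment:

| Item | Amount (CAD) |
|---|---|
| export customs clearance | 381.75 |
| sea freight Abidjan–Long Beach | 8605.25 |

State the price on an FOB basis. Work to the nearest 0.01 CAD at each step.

Not relevant to the conversion: export clearance — on the seller under both CFR and FOB; already in the CFR price and stays in the FOB price.
From CFR to FOB, the seller no longer bears: freight.
FOB price = 91759.42 − 8605.25 = 83154.17

FOB price: CAD 83154.17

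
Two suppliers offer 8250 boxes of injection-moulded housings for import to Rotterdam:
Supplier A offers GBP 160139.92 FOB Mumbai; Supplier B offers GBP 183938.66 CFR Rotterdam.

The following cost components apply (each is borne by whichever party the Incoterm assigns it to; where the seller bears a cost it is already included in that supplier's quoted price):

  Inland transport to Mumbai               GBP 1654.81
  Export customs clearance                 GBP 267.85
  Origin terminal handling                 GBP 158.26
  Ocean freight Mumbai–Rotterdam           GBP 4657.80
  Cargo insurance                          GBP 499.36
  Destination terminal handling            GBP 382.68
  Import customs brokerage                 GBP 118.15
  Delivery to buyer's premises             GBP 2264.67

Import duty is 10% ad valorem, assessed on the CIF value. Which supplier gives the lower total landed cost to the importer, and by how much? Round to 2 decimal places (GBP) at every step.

Supplier A is cheaper by GBP 21055.03

Supplier A (FOB):
CIF value = FOB price + freight + insurance = 160139.92 + 4657.80 + 499.36 = 165297.08
Import duty = 165297.08 × 10% = 16529.71
Buyer bears (A): 4657.80 + 499.36 + 382.68 + 118.15 + 2264.67 = 7922.66
Landed cost (A) = invoice 160139.92 + 7922.66 + duty 16529.71 = 184592.29
Supplier B (CFR):
CIF value = CFR price + insurance = 183938.66 + 499.36 = 184438.02
Import duty = 184438.02 × 10% = 18443.80
Buyer bears (B): 499.36 + 382.68 + 118.15 + 2264.67 = 3264.86
Landed cost (B) = invoice 183938.66 + 3264.86 + duty 18443.80 = 205647.32
Difference = |184592.29 − 205647.32| = 21055.03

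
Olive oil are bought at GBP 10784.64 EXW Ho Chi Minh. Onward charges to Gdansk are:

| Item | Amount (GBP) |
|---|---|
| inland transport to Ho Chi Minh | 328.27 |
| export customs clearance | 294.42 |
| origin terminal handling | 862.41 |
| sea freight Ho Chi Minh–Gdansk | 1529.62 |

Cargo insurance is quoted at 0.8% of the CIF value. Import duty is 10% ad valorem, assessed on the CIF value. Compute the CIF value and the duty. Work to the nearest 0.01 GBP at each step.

CIF value: GBP 13910.65; import duty: GBP 1391.07

Let C be the CIF value. C = EXW price + pre-shipment costs + freight + 0.8% × C
C − 0.8% × C = 10784.64 + 328.27 + 294.42 + 862.41 + 1529.62
0.992 × C = 13799.36
C = 13799.36 / 0.992 = 13910.65
Insurance premium = 0.8% × 13910.65 = 111.29
Import duty = 13910.65 × 10% = 1391.07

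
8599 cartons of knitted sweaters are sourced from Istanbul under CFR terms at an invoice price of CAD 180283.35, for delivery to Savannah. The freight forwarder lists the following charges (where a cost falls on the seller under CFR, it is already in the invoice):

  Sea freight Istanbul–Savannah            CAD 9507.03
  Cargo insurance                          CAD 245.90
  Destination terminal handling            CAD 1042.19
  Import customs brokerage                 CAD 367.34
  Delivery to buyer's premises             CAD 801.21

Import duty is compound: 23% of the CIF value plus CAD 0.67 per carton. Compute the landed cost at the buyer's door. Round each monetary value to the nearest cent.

CFR: the seller pays costs through ocean freight to the destination port, but not insurance.
Already in the invoice (seller's account under CFR): freight — exclude.
CIF value = CFR price + insurance = 180283.35 + 245.90 = 180529.25
Ad valorem component: 180529.25 × 23% = 41521.73
Specific component: 8599 × 0.67 = 5761.33
Import duty = 41521.73 + 5761.33 = 47283.06
Buyer bears: insurance 245.90 + destination terminal 1042.19 + brokerage 367.34 + delivery 801.21 + duty 47283.06 = 49739.70
Landed cost = invoice 180283.35 + 49739.70 = 230023.05

Total landed cost: CAD 230023.05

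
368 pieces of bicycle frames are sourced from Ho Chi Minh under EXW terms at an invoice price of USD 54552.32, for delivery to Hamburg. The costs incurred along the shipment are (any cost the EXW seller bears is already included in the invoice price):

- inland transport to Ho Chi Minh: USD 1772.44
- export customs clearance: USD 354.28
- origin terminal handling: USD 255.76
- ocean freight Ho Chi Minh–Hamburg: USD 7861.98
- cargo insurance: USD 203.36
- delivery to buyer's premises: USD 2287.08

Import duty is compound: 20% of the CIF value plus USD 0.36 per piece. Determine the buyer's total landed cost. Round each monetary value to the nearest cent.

EXW: the seller makes goods available at their premises; the buyer bears all onward costs.
CIF value = EXW price + inland to port + export clearance + origin terminal + freight + insurance = 54552.32 + 1772.44 + 354.28 + 255.76 + 7861.98 + 203.36 = 65000.14
Ad valorem component: 65000.14 × 20% = 13000.03
Specific component: 368 × 0.36 = 132.48
Import duty = 13000.03 + 132.48 = 13132.51
Buyer bears: inland to port 1772.44 + export clearance 354.28 + origin terminal 255.76 + freight 7861.98 + insurance 203.36 + delivery 2287.08 + duty 13132.51 = 25867.41
Landed cost = invoice 54552.32 + 25867.41 = 80419.73

Total landed cost: USD 80419.73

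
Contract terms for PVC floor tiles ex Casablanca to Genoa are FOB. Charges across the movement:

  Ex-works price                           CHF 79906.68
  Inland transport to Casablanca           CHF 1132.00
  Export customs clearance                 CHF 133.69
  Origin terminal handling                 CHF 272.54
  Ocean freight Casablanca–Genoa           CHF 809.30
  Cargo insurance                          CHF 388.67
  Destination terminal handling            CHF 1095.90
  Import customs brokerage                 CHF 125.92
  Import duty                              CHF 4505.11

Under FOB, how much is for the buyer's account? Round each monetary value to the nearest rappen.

Buyer's account: CHF 6924.90

FOB: the seller bears costs until goods are on board at the origin port; the buyer bears freight, insurance and all costs thereafter.
Seller's account: goods 79906.68 + inland to port 1132.00 + export clearance 133.69 + origin terminal 272.54 = 81444.91
Buyer's account: freight 809.30 + insurance 388.67 + destination terminal 1095.90 + brokerage 125.92 + duty 4505.11 = 6924.90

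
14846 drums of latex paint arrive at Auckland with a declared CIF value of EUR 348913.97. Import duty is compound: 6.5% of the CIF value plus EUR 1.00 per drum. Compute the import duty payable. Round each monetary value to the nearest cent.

Ad valorem component: 348913.97 × 6.5% = 22679.41
Specific component: 14846 × 1.00 = 14846.00
Import duty = 22679.41 + 14846.00 = 37525.41

Import duty: EUR 37525.41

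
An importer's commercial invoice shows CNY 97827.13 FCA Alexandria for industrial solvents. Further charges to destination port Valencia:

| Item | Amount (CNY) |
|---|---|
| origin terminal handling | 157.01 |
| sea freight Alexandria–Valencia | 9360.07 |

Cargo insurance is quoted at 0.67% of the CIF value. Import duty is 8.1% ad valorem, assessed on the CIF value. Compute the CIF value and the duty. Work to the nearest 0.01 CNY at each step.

Let C be the CIF value. C = FCA price + pre-shipment costs + freight + 0.67% × C
C − 0.67% × C = 97827.13 + 157.01 + 9360.07
0.9933 × C = 107344.21
C = 107344.21 / 0.9933 = 108068.27
Insurance premium = 0.67% × 108068.27 = 724.06
Import duty = 108068.27 × 8.1% = 8753.53

CIF value: CNY 108068.27; import duty: CNY 8753.53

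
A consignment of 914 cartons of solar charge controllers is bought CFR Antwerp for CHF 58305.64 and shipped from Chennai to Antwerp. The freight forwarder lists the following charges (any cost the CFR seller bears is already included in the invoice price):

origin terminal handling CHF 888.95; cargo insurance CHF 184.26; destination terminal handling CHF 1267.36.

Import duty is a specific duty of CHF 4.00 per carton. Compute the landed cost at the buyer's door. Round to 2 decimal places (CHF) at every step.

CFR: the seller pays costs through ocean freight to the destination port, but not insurance.
Already in the invoice (seller's account under CFR): origin terminal — exclude.
CIF value = CFR price + insurance = 58305.64 + 184.26 = 58489.90
Import duty = 914 × 4.00 = 3656.00
Buyer bears: insurance 184.26 + destination terminal 1267.36 + duty 3656.00 = 5107.62
Landed cost = invoice 58305.64 + 5107.62 = 63413.26

Total landed cost: CHF 63413.26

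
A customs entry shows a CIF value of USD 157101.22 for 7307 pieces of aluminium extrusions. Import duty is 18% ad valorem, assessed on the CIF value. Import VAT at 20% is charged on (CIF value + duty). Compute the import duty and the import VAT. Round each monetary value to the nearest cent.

Import duty = 157101.22 × 18% = 28278.22
VAT base = CIF + duty = 157101.22 + 28278.22 = 185379.44
Import VAT = 185379.44 × 20% = 37075.89

Import duty: USD 28278.22; import VAT: USD 37075.89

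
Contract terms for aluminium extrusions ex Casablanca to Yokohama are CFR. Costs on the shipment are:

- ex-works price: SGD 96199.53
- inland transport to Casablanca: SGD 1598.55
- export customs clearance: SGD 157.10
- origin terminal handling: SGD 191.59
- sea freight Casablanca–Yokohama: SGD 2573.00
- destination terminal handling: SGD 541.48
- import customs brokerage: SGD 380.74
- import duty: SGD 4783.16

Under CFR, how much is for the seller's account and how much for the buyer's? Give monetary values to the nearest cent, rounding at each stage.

Seller: SGD 100719.77; buyer: SGD 5705.38

CFR: the seller pays costs through ocean freight to the destination port, but not insurance.
Seller's account: goods 96199.53 + inland to port 1598.55 + export clearance 157.10 + origin terminal 191.59 + freight 2573.00 = 100719.77
Buyer's account: destination terminal 541.48 + brokerage 380.74 + duty 4783.16 = 5705.38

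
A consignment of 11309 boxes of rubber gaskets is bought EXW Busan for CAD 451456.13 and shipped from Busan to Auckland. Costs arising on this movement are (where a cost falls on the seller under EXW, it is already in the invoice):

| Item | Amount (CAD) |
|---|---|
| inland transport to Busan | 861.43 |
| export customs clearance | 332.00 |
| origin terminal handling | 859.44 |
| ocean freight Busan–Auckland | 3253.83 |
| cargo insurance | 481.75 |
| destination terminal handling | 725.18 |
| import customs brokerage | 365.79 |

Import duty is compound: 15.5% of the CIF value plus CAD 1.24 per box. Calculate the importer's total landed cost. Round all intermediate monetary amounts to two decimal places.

Total landed cost: CAD 543231.62

EXW: the seller makes goods available at their premises; the buyer bears all onward costs.
CIF value = EXW price + inland to port + export clearance + origin terminal + freight + insurance = 451456.13 + 861.43 + 332.00 + 859.44 + 3253.83 + 481.75 = 457244.58
Ad valorem component: 457244.58 × 15.5% = 70872.91
Specific component: 11309 × 1.24 = 14023.16
Import duty = 70872.91 + 14023.16 = 84896.07
Buyer bears: inland to port 861.43 + export clearance 332.00 + origin terminal 859.44 + freight 3253.83 + insurance 481.75 + destination terminal 725.18 + brokerage 365.79 + duty 84896.07 = 91775.49
Landed cost = invoice 451456.13 + 91775.49 = 543231.62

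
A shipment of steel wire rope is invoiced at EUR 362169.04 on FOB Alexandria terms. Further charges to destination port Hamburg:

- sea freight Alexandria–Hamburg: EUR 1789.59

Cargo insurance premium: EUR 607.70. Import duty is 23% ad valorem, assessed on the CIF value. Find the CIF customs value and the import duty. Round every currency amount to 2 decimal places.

CIF value: EUR 364566.33; import duty: EUR 83850.26

CIF = FOB price + freight + insurance
CIF = 362169.04 + 1789.59 + 607.70 = 364566.33
Import duty = 364566.33 × 23% = 83850.26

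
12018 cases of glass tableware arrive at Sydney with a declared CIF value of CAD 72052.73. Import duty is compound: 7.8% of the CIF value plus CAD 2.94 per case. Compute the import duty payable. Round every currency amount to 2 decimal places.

Ad valorem component: 72052.73 × 7.8% = 5620.11
Specific component: 12018 × 2.94 = 35332.92
Import duty = 5620.11 + 35332.92 = 40953.03

Import duty: CAD 40953.03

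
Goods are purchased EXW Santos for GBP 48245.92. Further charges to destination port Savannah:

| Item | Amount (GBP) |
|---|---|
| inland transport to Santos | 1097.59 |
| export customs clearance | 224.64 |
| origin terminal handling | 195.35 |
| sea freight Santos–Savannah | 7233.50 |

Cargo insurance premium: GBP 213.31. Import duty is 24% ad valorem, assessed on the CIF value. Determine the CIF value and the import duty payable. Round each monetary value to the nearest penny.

CIF value: GBP 57210.31; import duty: GBP 13730.47

CIF = EXW price + pre-shipment costs + freight + insurance
CIF = 48245.92 + 1097.59 + 224.64 + 195.35 + 7233.50 + 213.31 = 57210.31
Import duty = 57210.31 × 24% = 13730.47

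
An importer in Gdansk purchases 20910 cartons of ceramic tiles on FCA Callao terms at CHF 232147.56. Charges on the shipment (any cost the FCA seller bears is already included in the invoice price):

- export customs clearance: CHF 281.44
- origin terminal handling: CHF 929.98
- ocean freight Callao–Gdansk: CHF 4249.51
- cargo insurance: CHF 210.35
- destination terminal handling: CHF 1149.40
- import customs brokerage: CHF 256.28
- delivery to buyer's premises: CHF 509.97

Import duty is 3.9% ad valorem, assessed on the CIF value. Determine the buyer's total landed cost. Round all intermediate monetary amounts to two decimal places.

Total landed cost: CHF 248717.01

FCA: the seller delivers export-cleared goods to the carrier; the buyer bears costs from that point.
Already in the invoice (seller's account under FCA): export clearance — exclude.
CIF value = FCA price + origin terminal + freight + insurance = 232147.56 + 929.98 + 4249.51 + 210.35 = 237537.40
Import duty = 237537.40 × 3.9% = 9263.96
Buyer bears: origin terminal 929.98 + freight 4249.51 + insurance 210.35 + destination terminal 1149.40 + brokerage 256.28 + delivery 509.97 + duty 9263.96 = 16569.45
Landed cost = invoice 232147.56 + 16569.45 = 248717.01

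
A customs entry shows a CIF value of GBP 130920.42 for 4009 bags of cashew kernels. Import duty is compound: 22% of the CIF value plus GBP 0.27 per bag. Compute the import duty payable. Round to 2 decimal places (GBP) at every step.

Import duty: GBP 29884.92

Ad valorem component: 130920.42 × 22% = 28802.49
Specific component: 4009 × 0.27 = 1082.43
Import duty = 28802.49 + 1082.43 = 29884.92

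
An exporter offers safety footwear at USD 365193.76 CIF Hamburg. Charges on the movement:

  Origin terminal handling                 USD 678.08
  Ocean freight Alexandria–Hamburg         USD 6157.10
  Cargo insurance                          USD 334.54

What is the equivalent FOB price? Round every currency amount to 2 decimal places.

FOB price: USD 358702.12

Not relevant to the conversion: origin terminal — on the seller under both CIF and FOB; already in the CIF price and stays in the FOB price.
From CIF to FOB, the seller no longer bears: freight, insurance.
FOB price = 365193.76 − 6157.10 − 334.54 = 358702.12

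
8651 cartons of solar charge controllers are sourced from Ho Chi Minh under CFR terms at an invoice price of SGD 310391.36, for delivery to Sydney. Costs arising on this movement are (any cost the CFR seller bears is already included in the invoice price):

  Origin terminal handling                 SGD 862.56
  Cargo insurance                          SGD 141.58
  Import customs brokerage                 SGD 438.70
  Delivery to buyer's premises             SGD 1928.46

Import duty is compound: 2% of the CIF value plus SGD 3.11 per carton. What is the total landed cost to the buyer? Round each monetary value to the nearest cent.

CFR: the seller pays costs through ocean freight to the destination port, but not insurance.
Already in the invoice (seller's account under CFR): origin terminal — exclude.
CIF value = CFR price + insurance = 310391.36 + 141.58 = 310532.94
Ad valorem component: 310532.94 × 2% = 6210.66
Specific component: 8651 × 3.11 = 26904.61
Import duty = 6210.66 + 26904.61 = 33115.27
Buyer bears: insurance 141.58 + brokerage 438.70 + delivery 1928.46 + duty 33115.27 = 35624.01
Landed cost = invoice 310391.36 + 35624.01 = 346015.37

Total landed cost: SGD 346015.37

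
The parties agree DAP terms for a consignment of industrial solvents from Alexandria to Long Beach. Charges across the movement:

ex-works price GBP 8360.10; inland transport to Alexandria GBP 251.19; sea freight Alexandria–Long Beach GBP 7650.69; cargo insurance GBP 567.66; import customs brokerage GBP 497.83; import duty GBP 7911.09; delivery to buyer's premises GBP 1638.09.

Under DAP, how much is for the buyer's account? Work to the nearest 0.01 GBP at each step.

DAP: the seller bears all costs to the named destination except import duty and clearance.
Seller's account: goods 8360.10 + inland to port 251.19 + freight 7650.69 + insurance 567.66 + delivery 1638.09 = 18467.73
Buyer's account: brokerage 497.83 + duty 7911.09 = 8408.92

Buyer's account: GBP 8408.92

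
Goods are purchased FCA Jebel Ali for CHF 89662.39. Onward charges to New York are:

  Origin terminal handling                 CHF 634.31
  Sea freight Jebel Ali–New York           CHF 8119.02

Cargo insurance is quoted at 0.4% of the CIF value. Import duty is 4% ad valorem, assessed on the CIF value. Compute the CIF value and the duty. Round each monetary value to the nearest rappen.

CIF value: CHF 98810.96; import duty: CHF 3952.44

Let C be the CIF value. C = FCA price + pre-shipment costs + freight + 0.4% × C
C − 0.4% × C = 89662.39 + 634.31 + 8119.02
0.996 × C = 98415.72
C = 98415.72 / 0.996 = 98810.96
Insurance premium = 0.4% × 98810.96 = 395.24
Import duty = 98810.96 × 4% = 3952.44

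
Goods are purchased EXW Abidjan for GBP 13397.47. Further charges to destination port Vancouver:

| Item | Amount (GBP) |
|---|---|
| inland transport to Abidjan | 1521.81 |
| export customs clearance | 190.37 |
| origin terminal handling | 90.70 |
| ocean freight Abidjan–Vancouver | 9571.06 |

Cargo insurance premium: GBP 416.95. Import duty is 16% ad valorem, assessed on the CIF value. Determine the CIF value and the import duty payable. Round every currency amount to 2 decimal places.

CIF value: GBP 25188.36; import duty: GBP 4030.14

CIF = EXW price + pre-shipment costs + freight + insurance
CIF = 13397.47 + 1521.81 + 190.37 + 90.70 + 9571.06 + 416.95 = 25188.36
Import duty = 25188.36 × 16% = 4030.14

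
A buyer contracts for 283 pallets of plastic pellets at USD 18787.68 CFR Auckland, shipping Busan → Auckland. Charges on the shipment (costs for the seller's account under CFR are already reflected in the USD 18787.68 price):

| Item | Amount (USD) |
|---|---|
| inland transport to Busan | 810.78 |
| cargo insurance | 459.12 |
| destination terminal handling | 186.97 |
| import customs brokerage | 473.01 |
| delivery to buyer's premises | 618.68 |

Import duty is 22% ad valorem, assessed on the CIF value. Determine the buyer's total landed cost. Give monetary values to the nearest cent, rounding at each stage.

Total landed cost: USD 24759.76

CFR: the seller pays costs through ocean freight to the destination port, but not insurance.
Already in the invoice (seller's account under CFR): inland to port — exclude.
CIF value = CFR price + insurance = 18787.68 + 459.12 = 19246.80
Import duty = 19246.80 × 22% = 4234.30
Buyer bears: insurance 459.12 + destination terminal 186.97 + brokerage 473.01 + delivery 618.68 + duty 4234.30 = 5972.08
Landed cost = invoice 18787.68 + 5972.08 = 24759.76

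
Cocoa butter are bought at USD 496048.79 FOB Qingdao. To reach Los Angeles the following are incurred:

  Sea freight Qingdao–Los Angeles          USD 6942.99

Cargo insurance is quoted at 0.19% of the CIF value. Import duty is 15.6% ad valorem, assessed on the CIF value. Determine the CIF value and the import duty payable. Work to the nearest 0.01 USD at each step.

Let C be the CIF value. C = FOB price + freight + 0.19% × C
C − 0.19% × C = 496048.79 + 6942.99
0.9981 × C = 502991.78
C = 502991.78 / 0.9981 = 503949.28
Insurance premium = 0.19% × 503949.28 = 957.50
Import duty = 503949.28 × 15.6% = 78616.09

CIF value: USD 503949.28; import duty: USD 78616.09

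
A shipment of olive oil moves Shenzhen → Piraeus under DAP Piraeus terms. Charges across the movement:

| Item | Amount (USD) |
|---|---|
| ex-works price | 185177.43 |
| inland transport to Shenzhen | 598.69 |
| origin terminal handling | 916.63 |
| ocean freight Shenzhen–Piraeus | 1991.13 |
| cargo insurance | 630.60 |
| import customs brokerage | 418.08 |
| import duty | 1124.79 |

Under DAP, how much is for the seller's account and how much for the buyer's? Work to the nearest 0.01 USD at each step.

Seller: USD 189314.48; buyer: USD 1542.87

DAP: the seller bears all costs to the named destination except import duty and clearance.
Seller's account: goods 185177.43 + inland to port 598.69 + origin terminal 916.63 + freight 1991.13 + insurance 630.60 = 189314.48
Buyer's account: brokerage 418.08 + duty 1124.79 = 1542.87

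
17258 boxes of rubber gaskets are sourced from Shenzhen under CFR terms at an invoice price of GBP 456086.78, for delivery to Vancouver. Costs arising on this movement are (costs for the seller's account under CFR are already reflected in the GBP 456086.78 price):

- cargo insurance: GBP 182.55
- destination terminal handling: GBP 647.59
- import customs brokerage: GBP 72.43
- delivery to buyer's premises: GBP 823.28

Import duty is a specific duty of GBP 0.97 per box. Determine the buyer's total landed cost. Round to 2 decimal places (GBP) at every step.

CFR: the seller pays costs through ocean freight to the destination port, but not insurance.
CIF value = CFR price + insurance = 456086.78 + 182.55 = 456269.33
Import duty = 17258 × 0.97 = 16740.26
Buyer bears: insurance 182.55 + destination terminal 647.59 + brokerage 72.43 + delivery 823.28 + duty 16740.26 = 18466.11
Landed cost = invoice 456086.78 + 18466.11 = 474552.89

Total landed cost: GBP 474552.89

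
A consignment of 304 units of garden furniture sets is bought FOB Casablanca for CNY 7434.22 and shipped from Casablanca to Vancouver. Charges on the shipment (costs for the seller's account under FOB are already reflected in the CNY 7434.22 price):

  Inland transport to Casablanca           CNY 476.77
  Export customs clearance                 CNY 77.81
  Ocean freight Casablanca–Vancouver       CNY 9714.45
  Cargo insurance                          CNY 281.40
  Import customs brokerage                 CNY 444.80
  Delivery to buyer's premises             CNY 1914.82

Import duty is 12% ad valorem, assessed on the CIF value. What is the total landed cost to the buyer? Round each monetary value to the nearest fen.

FOB: the seller bears costs until goods are on board at the origin port; the buyer bears freight, insurance and all costs thereafter.
Already in the invoice (seller's account under FOB): inland to port, export clearance — exclude.
CIF value = FOB price + freight + insurance = 7434.22 + 9714.45 + 281.40 = 17430.07
Import duty = 17430.07 × 12% = 2091.61
Buyer bears: freight 9714.45 + insurance 281.40 + brokerage 444.80 + delivery 1914.82 + duty 2091.61 = 14447.08
Landed cost = invoice 7434.22 + 14447.08 = 21881.30

Total landed cost: CNY 21881.30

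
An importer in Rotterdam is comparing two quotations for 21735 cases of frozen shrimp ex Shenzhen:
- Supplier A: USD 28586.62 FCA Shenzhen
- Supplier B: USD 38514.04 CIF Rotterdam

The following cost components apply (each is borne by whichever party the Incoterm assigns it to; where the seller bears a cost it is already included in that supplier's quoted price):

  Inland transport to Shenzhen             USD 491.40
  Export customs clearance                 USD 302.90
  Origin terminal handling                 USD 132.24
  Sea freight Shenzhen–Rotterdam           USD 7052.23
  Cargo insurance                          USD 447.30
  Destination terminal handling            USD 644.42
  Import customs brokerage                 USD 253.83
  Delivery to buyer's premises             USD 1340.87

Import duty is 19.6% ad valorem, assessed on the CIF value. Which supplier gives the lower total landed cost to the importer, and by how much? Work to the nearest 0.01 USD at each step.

Supplier A is cheaper by USD 2745.60

Supplier A (FCA):
CIF value = FCA price + origin terminal + freight + insurance = 28586.62 + 132.24 + 7052.23 + 447.30 = 36218.39
Import duty = 36218.39 × 19.6% = 7098.80
Buyer bears (A): 132.24 + 7052.23 + 447.30 + 644.42 + 253.83 + 1340.87 = 9870.89
Landed cost (A) = invoice 28586.62 + 9870.89 + duty 7098.80 = 45556.31
Supplier B (CIF):
The CIF price already equals the CIF value: 38514.04
Import duty = 38514.04 × 19.6% = 7548.75
Buyer bears (B): 644.42 + 253.83 + 1340.87 = 2239.12
Landed cost (B) = invoice 38514.04 + 2239.12 + duty 7548.75 = 48301.91
Difference = |45556.31 − 48301.91| = 2745.60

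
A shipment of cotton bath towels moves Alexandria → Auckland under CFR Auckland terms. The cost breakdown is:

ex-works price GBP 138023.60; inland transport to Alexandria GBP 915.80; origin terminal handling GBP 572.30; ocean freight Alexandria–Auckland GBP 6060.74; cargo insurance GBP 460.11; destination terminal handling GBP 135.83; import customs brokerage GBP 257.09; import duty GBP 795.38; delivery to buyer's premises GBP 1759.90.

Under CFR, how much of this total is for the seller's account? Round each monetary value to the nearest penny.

CFR: the seller pays costs through ocean freight to the destination port, but not insurance.
Seller's account: goods 138023.60 + inland to port 915.80 + origin terminal 572.30 + freight 6060.74 = 145572.44
Buyer's account: insurance 460.11 + destination terminal 135.83 + brokerage 257.09 + duty 795.38 + delivery 1759.90 = 3408.31

Seller's account: GBP 145572.44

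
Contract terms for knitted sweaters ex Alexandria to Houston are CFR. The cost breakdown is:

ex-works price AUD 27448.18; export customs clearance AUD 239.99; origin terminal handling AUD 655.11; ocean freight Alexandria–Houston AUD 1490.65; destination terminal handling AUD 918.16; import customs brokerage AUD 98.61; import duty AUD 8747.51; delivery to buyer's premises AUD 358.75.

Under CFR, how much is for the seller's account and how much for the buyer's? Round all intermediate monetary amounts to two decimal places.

Seller: AUD 29833.93; buyer: AUD 10123.03

CFR: the seller pays costs through ocean freight to the destination port, but not insurance.
Seller's account: goods 27448.18 + export clearance 239.99 + origin terminal 655.11 + freight 1490.65 = 29833.93
Buyer's account: destination terminal 918.16 + brokerage 98.61 + duty 8747.51 + delivery 358.75 = 10123.03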